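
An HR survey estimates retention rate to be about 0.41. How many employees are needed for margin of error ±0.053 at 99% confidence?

n = z²p(1-p)/E² = 2.576²×0.41×0.59/0.053² = 571.4 → n = 572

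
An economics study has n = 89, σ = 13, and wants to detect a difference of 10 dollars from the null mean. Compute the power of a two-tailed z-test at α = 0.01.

SE = σ/√n = 13/√89 = 1.378. Non-centrality λ = d/SE = 10/1.378 = 7.257. Power ≈ Φ(λ - z_{α/2}) = Φ(7.257 - 2.576) = Φ(4.681) = 1.0.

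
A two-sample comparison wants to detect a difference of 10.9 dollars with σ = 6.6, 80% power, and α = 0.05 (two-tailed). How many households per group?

n per group = 2(z_α/2 + z_β)²σ²/d² = 2×(1.96 + 0.84)²×6.6²/10.9² = 5.7 → n = 6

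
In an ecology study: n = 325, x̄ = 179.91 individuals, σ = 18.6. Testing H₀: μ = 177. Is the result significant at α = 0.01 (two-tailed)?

z = (179.91 - 177)/(18.6/√325) = 2.82. Since |z| > 2.576, significant at α = 0.01.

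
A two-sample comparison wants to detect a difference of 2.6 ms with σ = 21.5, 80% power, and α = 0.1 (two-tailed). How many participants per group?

n per group = 2(z_α/2 + z_β)²σ²/d² = 2×(1.645 + 0.84)²×21.5²/2.6² = 844.5 → n = 845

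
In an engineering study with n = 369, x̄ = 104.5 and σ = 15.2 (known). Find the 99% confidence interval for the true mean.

CI = x̄ ± z*(σ/√n) = 104.5 ± 2.576(15.2/√369) = 104.5 ± 2.04 = (102.46, 106.54)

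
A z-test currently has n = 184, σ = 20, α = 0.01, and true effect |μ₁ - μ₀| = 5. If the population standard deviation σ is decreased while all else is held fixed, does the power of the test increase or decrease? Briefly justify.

Power increases: a smaller σ shrinks the standard error σ/√n, moving the sampling distribution under H₁ further from the critical value.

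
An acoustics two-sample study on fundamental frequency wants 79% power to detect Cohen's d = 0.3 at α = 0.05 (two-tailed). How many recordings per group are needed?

z_{α/2} = 1.96, z_β = Φ⁻¹(0.79) = 0.806. For small effect (d = 0.3): n per group = 2(z_{α/2} + z_β)²/d² = 2(1.96 + 0.806)²/0.3² = 170.02 → 171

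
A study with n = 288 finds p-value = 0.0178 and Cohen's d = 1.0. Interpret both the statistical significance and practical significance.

Statistically significant (p = 0.0178 < 0.05). Cohen's d = 1.0 indicates a large effect size. Both statistical and practical significance should be considered.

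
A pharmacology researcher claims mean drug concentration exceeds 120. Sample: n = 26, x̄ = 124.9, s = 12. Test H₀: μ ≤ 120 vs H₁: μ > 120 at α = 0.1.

t = (124.9 - 120)/(12/√26) = 2.082, df = 25. Critical t = 1.316. Reject H₀.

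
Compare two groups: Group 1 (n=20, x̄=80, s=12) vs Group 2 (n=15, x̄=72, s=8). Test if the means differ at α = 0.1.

Pooled sp = 10.49. t = 2.233, df = 33. Critical t = ±1.692. Reject H₀.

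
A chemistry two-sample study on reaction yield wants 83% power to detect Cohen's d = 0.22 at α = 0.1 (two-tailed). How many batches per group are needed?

z_{α/2} = 1.645, z_β = Φ⁻¹(0.83) = 0.954. For small effect (d = 0.22): n per group = 2(z_{α/2} + z_β)²/d² = 2(1.645 + 0.954)²/0.22² = 279.1 → 280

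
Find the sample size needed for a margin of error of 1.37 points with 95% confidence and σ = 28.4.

n = (z*σ/E)² = (1.96×28.4/1.37)² = 1650.9 → n = 1651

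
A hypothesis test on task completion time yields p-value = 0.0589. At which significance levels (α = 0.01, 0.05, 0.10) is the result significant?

p = 0.0589. Significant at: α = 0.1.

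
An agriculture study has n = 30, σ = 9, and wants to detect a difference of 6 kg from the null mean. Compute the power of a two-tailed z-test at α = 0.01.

SE = σ/√n = 9/√30 = 1.643. Non-centrality λ = d/SE = 6/1.643 = 3.651. Power ≈ Φ(λ - z_{α/2}) = Φ(3.651 - 2.576) = Φ(1.075) = 0.859.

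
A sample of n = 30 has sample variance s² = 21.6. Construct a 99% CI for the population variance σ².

df = 29. χ²_{0.005} = 52.336, χ²_{0.995} = 13.121. CI for σ² = ((n-1)s²/χ²_{α/2}, (n-1)s²/χ²_{1-α/2}) = (29·21.6/52.336, 29·21.6/13.121) = (11.97, 47.74)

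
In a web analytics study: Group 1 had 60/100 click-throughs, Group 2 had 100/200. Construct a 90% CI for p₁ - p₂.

p̂₁ = 0.6, p̂₂ = 0.5. Difference = 0.1. CI = (0.001, 0.199)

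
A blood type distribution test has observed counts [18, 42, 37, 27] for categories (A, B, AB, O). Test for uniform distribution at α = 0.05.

Expected = 31 each. χ² = Σ(O-E)²/E = 11.032. df = 3, critical value = 7.815. Reject H₀.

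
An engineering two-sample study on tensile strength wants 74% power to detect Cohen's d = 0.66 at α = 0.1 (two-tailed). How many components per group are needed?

z_{α/2} = 1.645, z_β = Φ⁻¹(0.74) = 0.643. For medium effect (d = 0.66): n per group = 2(z_{α/2} + z_β)²/d² = 2(1.645 + 0.643)²/0.66² = 24.04 → 25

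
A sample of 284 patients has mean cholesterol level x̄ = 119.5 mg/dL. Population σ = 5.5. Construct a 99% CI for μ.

CI = x̄ ± z*(σ/√n) = 119.5 ± 2.576(5.5/√284) = 119.5 ± 0.84 = (118.66, 120.34)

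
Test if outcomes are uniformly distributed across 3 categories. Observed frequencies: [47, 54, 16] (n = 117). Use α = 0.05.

Expected = 39 each. χ² = Σ(O-E)²/E = 20.974. df = 2, critical value = 5.991. Reject H₀.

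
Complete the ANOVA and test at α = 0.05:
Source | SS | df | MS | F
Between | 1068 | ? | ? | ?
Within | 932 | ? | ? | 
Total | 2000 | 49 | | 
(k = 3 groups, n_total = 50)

df_between = 2, df_within = 47. MS_between = 534.0, MS_within = 19.83. F = 26.929, F_crit ≈ 3.195. Reject H₀.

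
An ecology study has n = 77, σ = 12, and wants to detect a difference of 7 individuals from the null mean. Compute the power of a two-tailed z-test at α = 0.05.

SE = σ/√n = 12/√77 = 1.368. Non-centrality λ = d/SE = 7/1.368 = 5.119. Power ≈ Φ(λ - z_{α/2}) = Φ(5.119 - 1.96) = Φ(3.159) = 0.999.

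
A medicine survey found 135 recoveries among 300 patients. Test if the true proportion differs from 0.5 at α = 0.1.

p̂ = 0.45, p₀ = 0.5. z = (p̂ - p₀)/√(p₀(1-p₀)/n) = -1.732. Critical: ±1.645. Reject H₀.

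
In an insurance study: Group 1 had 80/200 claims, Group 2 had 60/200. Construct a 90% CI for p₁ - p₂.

p̂₁ = 0.4, p̂₂ = 0.3. Difference = 0.1. CI = (0.022, 0.178)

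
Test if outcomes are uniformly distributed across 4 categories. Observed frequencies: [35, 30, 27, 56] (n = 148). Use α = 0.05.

Expected = 37 each. χ² = Σ(O-E)²/E = 13.892. df = 3, critical value = 7.815. Reject H₀.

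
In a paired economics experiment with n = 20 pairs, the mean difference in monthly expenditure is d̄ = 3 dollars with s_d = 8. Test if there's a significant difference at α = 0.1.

t = d̄/(s_d/√n) = 3/(8/√20) = 1.677. df = 19, critical t = ±1.729. Fail to reject H₀.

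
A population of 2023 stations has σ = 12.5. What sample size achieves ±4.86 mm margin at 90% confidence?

Without FPC: n₀ = (1.645×12.5/4.86)² = 17.901. With FPC: n = n₀N/(n₀+N-1) = 17.8 → n = 18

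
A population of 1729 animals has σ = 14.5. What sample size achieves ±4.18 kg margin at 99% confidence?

Without FPC: n₀ = (2.576×14.5/4.18)² = 79.85. With FPC: n = n₀N/(n₀+N-1) = 76.4 → n = 77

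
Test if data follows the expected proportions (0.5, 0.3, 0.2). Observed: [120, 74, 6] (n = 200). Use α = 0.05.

Expected: [100.0, 60.0, 40.0]. χ² = 36.167. df = 2, critical = 5.991. Reject H₀.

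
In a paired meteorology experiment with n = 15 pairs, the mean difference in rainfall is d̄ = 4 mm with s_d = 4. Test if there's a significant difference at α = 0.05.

t = d̄/(s_d/√n) = 4/(4/√15) = 3.873. df = 14, critical t = ±2.145. Reject H₀.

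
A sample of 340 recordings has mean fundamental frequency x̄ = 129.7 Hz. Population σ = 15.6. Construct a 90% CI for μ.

CI = x̄ ± z*(σ/√n) = 129.7 ± 1.645(15.6/√340) = 129.7 ± 1.39 = (128.31, 131.09)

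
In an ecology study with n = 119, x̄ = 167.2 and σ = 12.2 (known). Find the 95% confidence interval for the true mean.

CI = x̄ ± z*(σ/√n) = 167.2 ± 1.96(12.2/√119) = 167.2 ± 2.19 = (165.01, 169.39)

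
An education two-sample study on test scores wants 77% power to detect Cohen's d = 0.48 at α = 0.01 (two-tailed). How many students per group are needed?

z_{α/2} = 2.576, z_β = Φ⁻¹(0.77) = 0.739. For small effect (d = 0.48): n per group = 2(z_{α/2} + z_β)²/d² = 2(2.576 + 0.739)²/0.48² = 95.4 → 96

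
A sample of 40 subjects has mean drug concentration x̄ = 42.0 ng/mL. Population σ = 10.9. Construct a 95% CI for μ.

CI = x̄ ± z*(σ/√n) = 42.0 ± 1.96(10.9/√40) = 42.0 ± 3.38 = (38.62, 45.38)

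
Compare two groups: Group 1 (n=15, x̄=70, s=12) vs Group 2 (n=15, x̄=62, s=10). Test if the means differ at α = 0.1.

Pooled sp = 11.05. t = 1.984, df = 28. Critical t = ±1.701. Reject H₀.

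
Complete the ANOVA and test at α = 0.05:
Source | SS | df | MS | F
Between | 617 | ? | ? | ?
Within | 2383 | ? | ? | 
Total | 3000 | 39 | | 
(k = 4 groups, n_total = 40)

df_between = 3, df_within = 36. MS_between = 205.67, MS_within = 66.19. F = 3.107, F_crit ≈ 2.866. Reject H₀.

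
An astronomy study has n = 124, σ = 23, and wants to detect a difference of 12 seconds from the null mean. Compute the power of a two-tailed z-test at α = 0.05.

SE = σ/√n = 23/√124 = 2.065. Non-centrality λ = d/SE = 12/2.065 = 5.81. Power ≈ Φ(λ - z_{α/2}) = Φ(5.81 - 1.96) = Φ(3.85) = 1.0.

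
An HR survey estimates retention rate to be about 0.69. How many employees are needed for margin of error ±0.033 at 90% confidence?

n = z²p(1-p)/E² = 1.645²×0.69×0.31/0.033² = 531.5 → n = 532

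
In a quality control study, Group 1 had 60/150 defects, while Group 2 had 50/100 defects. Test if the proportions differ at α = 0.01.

p̂₁ = 0.4, p̂₂ = 0.5, pooled p̂ = 0.44. z = -1.56. Critical: ±2.576. Fail to reject H₀.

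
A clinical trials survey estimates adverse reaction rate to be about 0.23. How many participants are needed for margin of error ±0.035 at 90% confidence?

n = z²p(1-p)/E² = 1.645²×0.23×0.77/0.035² = 391.2 → n = 392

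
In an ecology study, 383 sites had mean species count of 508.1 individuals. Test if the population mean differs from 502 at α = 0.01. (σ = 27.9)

z = (x̄ - μ₀)/(σ/√n) = (508.1 - 502)/(27.9/√383) = 4.279. Critical value: ±2.576. Since |4.279| > 2.576, Reject H₀.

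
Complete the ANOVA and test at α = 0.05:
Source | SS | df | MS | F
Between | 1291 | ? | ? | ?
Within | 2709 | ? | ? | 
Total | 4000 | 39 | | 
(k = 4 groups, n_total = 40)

df_between = 3, df_within = 36. MS_between = 430.33, MS_within = 75.25. F = 5.719, F_crit ≈ 2.866. Reject H₀.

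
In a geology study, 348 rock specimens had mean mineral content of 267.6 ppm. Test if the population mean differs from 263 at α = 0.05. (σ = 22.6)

z = (x̄ - μ₀)/(σ/√n) = (267.6 - 263)/(22.6/√348) = 3.797. Critical value: ±1.96. Since |3.797| > 1.96, Reject H₀.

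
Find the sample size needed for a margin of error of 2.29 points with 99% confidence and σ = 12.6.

n = (z*σ/E)² = (2.576×12.6/2.29)² = 200.9 → n = 201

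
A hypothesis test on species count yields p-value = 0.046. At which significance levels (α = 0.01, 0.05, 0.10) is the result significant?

p = 0.046. Significant at: α = 0.05, 0.1.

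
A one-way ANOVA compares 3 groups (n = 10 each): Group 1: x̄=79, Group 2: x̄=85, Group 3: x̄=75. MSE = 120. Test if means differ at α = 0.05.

Grand mean = 79.67. SS_between = 506.67, MS_between = 253.33. F = 2.111, F_crit ≈ 3.354. Fail to reject H₀.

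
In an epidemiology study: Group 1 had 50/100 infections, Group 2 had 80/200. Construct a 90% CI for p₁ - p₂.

p̂₁ = 0.5, p̂₂ = 0.4. Difference = 0.1. CI = (-0.0, 0.2)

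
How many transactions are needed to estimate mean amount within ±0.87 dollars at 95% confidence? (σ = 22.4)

n = (z*σ/E)² = (1.96×22.4/0.87)² = 2546.7 → n = 2547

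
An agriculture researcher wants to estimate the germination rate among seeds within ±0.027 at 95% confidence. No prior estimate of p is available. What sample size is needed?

Conservative approach: use p = 0.5 (maximizes p(1-p) = 0.25). n = z²(0.25)/E² = 1.96²×0.25/0.027² = 1317.4 → n = 1318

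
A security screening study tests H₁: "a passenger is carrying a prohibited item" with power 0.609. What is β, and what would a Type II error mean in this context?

β = 1 - power = 1 - 0.609 = 0.391. A Type II error is failing to reject H₀ when H₀ is false (false negative) — here, failing to conclude that a passenger is carrying a prohibited item when in fact it is true. Consequence: letting a prohibited item through — security breach.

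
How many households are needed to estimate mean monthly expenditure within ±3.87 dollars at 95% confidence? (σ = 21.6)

n = (z*σ/E)² = (1.96×21.6/3.87)² = 119.7 → n = 120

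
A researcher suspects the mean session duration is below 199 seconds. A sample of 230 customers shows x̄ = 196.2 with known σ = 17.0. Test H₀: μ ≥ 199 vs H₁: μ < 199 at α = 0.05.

z = -2.498. Critical value: -1.645. Reject H₀.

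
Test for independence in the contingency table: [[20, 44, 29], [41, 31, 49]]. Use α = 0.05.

χ² = 11.138. df = 2, critical = 5.991. Reject H₀. Variables are dependent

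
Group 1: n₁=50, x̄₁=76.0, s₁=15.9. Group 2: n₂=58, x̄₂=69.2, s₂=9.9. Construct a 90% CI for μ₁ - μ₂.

Difference = 6.8. SE = √(15.9²/50 + 9.9²/58) = 2.597. CI = (2.53, 11.07)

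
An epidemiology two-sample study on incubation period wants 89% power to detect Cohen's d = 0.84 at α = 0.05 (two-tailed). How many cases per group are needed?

z_{α/2} = 1.96, z_β = Φ⁻¹(0.89) = 1.227. For large effect (d = 0.84): n per group = 2(z_{α/2} + z_β)²/d² = 2(1.96 + 1.227)²/0.84² = 28.8 → 29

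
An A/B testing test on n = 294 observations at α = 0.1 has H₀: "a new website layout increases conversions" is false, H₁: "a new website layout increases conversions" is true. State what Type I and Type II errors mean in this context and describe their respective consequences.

Type I (false positive): concluding that a new website layout increases conversions when it is not — rolling out a layout that doesn't actually help — wasted engineering effort. Type II (false negative): failing to conclude that a new website layout increases conversions when it is — discarding a layout that would have improved conversions — lost revenue. Which is costlier depends on domain priorities and is a judgement call rather than a statistical fact.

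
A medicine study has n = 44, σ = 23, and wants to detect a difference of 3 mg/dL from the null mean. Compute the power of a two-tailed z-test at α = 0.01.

SE = σ/√n = 23/√44 = 3.467. Non-centrality λ = d/SE = 3/3.467 = 0.865. Power ≈ Φ(λ - z_{α/2}) = Φ(0.865 - 2.576) = Φ(-1.711) = 0.044.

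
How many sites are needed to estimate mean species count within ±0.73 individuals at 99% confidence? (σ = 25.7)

n = (z*σ/E)² = (2.576×25.7/0.73)² = 8224.6 → n = 8225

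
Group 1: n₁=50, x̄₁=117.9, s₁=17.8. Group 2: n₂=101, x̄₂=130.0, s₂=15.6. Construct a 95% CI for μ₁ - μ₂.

Difference = -12.1. SE = √(17.8²/50 + 15.6²/101) = 2.957. CI = (-17.9, -6.3)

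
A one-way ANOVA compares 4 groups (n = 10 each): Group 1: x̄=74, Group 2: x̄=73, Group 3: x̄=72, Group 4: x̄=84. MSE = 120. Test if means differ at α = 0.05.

Grand mean = 75.75. SS_between = 927.5, MS_between = 309.17. F = 2.576, F_crit ≈ 2.866. Fail to reject H₀.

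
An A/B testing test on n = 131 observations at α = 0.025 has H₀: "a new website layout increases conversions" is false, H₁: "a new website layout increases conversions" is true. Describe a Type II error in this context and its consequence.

Type II error: failing to reject H₀ when it is false — concluding that a new website layout increases conversions is not supported when in fact it is. Consequence: discarding a layout that would have improved conversions — lost revenue.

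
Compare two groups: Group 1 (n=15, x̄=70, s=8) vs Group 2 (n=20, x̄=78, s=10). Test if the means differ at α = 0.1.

Pooled sp = 9.2. t = -2.545, df = 33. Critical t = ±1.692. Reject H₀.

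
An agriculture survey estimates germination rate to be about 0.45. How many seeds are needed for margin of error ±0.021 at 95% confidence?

n = z²p(1-p)/E² = 1.96²×0.45×0.55/0.021² = 2156.0 → n = 2156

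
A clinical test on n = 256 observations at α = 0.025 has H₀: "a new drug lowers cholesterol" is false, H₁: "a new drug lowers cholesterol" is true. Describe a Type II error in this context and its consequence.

Type II error: failing to reject H₀ when it is false — concluding that a new drug lowers cholesterol is not supported when in fact it is. Consequence: shelving an effective drug — patients miss out on a treatment that would have helped.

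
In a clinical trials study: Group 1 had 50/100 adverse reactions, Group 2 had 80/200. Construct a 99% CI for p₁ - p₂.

p̂₁ = 0.5, p̂₂ = 0.4. Difference = 0.1. CI = (-0.057, 0.257)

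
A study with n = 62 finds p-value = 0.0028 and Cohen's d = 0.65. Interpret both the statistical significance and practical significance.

Statistically significant (p = 0.0028 < 0.05). Cohen's d = 0.65 indicates a medium effect size. Both statistical and practical significance should be considered.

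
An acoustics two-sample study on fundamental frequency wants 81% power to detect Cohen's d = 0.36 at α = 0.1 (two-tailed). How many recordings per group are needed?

z_{α/2} = 1.645, z_β = Φ⁻¹(0.81) = 0.878. For small effect (d = 0.36): n per group = 2(z_{α/2} + z_β)²/d² = 2(1.645 + 0.878)²/0.36² = 98.2 → 99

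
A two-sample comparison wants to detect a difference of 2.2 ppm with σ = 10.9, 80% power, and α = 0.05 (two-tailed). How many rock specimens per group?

n per group = 2(z_α/2 + z_β)²σ²/d² = 2×(1.96 + 0.84)²×10.9²/2.2² = 384.9 → n = 385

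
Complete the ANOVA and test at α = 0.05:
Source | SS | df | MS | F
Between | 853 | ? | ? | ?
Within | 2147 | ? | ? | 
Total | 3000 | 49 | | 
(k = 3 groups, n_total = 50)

df_between = 2, df_within = 47. MS_between = 426.5, MS_within = 45.68. F = 9.337, F_crit ≈ 3.195. Reject H₀.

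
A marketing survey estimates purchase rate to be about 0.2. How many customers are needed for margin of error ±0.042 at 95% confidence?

n = z²p(1-p)/E² = 1.96²×0.2×0.8/0.042² = 348.4 → n = 349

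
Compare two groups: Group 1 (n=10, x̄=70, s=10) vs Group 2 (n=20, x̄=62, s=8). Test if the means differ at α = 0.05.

Pooled sp = 8.69. t = 2.376, df = 28. Critical t = ±2.048. Reject H₀.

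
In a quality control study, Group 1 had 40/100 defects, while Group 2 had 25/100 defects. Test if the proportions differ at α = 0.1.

p̂₁ = 0.4, p̂₂ = 0.25, pooled p̂ = 0.325. z = 2.265. Critical: ±1.645. Reject H₀.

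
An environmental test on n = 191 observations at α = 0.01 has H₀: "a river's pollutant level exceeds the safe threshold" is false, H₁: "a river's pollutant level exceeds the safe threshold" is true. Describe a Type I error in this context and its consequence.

Type I error: rejecting H₀ when it is true — concluding that a river's pollutant level exceeds the safe threshold when in fact it is not. Consequence: shutting down a compliant factory unnecessarily.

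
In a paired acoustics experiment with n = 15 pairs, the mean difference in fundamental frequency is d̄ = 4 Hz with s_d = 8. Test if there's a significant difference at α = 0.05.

t = d̄/(s_d/√n) = 4/(8/√15) = 1.936. df = 14, critical t = ±2.145. Fail to reject H₀.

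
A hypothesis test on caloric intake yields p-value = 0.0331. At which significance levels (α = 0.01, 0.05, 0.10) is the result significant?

p = 0.0331. Significant at: α = 0.05, 0.1.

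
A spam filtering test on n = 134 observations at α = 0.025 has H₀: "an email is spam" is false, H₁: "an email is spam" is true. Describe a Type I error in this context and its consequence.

Type I error: rejecting H₀ when it is true — concluding that an email is spam when in fact it is not. Consequence: a legitimate email is sent to the spam folder and the user misses it.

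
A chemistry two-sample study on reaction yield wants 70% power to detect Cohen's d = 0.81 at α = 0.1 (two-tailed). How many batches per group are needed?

z_{α/2} = 1.645, z_β = Φ⁻¹(0.7) = 0.524. For large effect (d = 0.81): n per group = 2(z_{α/2} + z_β)²/d² = 2(1.645 + 0.524)²/0.81² = 14.3 → 15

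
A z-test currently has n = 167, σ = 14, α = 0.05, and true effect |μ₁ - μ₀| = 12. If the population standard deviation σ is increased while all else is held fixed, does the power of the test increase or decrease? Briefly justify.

Power decreases: a larger σ inflates the standard error σ/√n, pulling the sampling distribution under H₁ back toward the critical value.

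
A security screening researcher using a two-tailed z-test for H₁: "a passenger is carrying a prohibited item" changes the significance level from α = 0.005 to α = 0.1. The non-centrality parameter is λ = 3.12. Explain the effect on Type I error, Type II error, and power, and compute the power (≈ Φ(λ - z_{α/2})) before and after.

Increasing α from 0.005 to 0.1:
• Type I error rate increases (α is the Type I rate by definition).
• Critical value moves from z_{α/2} = 2.807 to 1.645, so power = Φ(λ - z_{α/2}) goes from Φ(3.12 - 2.807) = 0.623 to Φ(3.12 - 1.645) = 0.93.
• Type II error rate β = 1 - power therefore decreases (0.377 → 0.07).
Appropriate when false negatives are costly — here, letting a prohibited item through — security breach.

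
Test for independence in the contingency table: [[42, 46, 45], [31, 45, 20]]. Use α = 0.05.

χ² = 5.448. df = 2, critical = 5.991. Fail to reject H₀. No evidence of dependence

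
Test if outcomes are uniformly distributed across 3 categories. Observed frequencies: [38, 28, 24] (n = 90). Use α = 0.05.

Expected = 30 each. χ² = Σ(O-E)²/E = 3.467. df = 2, critical value = 5.991. Fail to reject H₀.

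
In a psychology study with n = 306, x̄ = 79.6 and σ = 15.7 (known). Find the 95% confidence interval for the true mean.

CI = x̄ ± z*(σ/√n) = 79.6 ± 1.96(15.7/√306) = 79.6 ± 1.76 = (77.84, 81.36)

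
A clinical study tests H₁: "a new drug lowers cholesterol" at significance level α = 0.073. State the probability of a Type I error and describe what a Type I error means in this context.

P(Type I error) = α = 0.073. A Type I error is rejecting H₀ when H₀ is actually true (false positive) — here, concluding that a new drug lowers cholesterol when in fact this is not the case. Consequence: approving an ineffective drug — patients take a useless medication and may skip effective alternatives.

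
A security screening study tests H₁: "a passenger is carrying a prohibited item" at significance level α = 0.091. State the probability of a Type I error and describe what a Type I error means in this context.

P(Type I error) = α = 0.091. A Type I error is rejecting H₀ when H₀ is actually true (false positive) — here, concluding that a passenger is carrying a prohibited item when in fact this is not the case. Consequence: detaining an innocent passenger — delay and inconvenience.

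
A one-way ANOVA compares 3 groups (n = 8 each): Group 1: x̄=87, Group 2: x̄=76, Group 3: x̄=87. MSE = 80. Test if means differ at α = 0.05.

Grand mean = 83.33. SS_between = 645.33, MS_between = 322.67. F = 4.033, F_crit ≈ 3.467. Reject H₀.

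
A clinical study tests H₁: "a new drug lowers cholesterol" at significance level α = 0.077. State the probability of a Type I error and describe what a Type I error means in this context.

P(Type I error) = α = 0.077. A Type I error is rejecting H₀ when H₀ is actually true (false positive) — here, concluding that a new drug lowers cholesterol when in fact this is not the case. Consequence: approving an ineffective drug — patients take a useless medication and may skip effective alternatives.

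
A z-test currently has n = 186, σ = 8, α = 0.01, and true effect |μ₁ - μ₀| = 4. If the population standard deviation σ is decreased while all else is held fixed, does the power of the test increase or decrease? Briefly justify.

Power increases: a smaller σ shrinks the standard error σ/√n, moving the sampling distribution under H₁ further from the critical value.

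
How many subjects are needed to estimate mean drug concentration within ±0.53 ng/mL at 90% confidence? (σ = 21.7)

n = (z*σ/E)² = (1.645×21.7/0.53)² = 4536.3 → n = 4537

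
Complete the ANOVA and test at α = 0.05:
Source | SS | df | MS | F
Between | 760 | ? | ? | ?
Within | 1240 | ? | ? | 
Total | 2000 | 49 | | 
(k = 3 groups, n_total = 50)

df_between = 2, df_within = 47. MS_between = 380.0, MS_within = 26.38. F = 14.403, F_crit ≈ 3.195. Reject H₀.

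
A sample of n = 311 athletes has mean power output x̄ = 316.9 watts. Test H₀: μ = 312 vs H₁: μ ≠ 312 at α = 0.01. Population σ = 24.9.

z = (x̄ - μ₀)/(σ/√n) = (316.9 - 312)/(24.9/√311) = 3.47. Critical value: ±2.576. Since |3.47| > 2.576, Reject H₀.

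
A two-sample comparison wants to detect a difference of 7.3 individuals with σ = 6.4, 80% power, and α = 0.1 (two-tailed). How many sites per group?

n per group = 2(z_α/2 + z_β)²σ²/d² = 2×(1.645 + 0.84)²×6.4²/7.3² = 9.5 → n = 10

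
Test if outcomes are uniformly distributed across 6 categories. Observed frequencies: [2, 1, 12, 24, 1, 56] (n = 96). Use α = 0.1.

Expected = 16 each. χ² = Σ(O-E)²/E = 145.375. df = 5, critical value = 9.236. Reject H₀.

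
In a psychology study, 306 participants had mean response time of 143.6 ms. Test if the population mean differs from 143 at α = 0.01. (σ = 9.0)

z = (x̄ - μ₀)/(σ/√n) = (143.6 - 143)/(9.0/√306) = 1.166. Critical value: ±2.576. Since |1.166| ≤ 2.576, Fail to reject H₀.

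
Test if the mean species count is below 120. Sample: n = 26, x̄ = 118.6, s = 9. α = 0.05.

t = (118.6 - 120)/(9/√26) = -0.793, df = 25. Critical t = -1.708. Fail to reject H₀.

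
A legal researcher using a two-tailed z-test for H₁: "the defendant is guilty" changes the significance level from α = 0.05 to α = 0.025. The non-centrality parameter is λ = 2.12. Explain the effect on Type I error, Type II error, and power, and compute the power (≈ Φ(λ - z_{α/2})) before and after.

Decreasing α from 0.05 to 0.025:
• Type I error rate decreases (α is the Type I rate by definition).
• Critical value moves from z_{α/2} = 1.96 to 2.241, so power = Φ(λ - z_{α/2}) goes from Φ(2.12 - 1.96) = 0.564 to Φ(2.12 - 2.241) = 0.452.
• Type II error rate β = 1 - power therefore increases (0.436 → 0.548).
Appropriate when false positives are costly — here, convicting an innocent person.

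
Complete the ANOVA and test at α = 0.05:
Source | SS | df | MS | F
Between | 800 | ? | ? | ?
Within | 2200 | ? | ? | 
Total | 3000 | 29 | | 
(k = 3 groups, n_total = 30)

df_between = 2, df_within = 27. MS_between = 400.0, MS_within = 81.48. F = 4.909, F_crit ≈ 3.354. Reject H₀.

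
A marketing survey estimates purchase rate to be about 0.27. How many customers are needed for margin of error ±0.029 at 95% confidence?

n = z²p(1-p)/E² = 1.96²×0.27×0.73/0.029² = 900.3 → n = 901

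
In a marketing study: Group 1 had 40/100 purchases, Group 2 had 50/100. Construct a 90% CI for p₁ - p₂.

p̂₁ = 0.4, p̂₂ = 0.5. Difference = -0.1. CI = (-0.215, 0.015)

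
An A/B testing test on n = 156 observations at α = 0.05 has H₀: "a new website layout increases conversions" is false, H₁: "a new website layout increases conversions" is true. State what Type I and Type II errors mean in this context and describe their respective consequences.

Type I (false positive): concluding that a new website layout increases conversions when it is not — rolling out a layout that doesn't actually help — wasted engineering effort. Type II (false negative): failing to conclude that a new website layout increases conversions when it is — discarding a layout that would have improved conversions — lost revenue. Which is costlier depends on domain priorities and is a judgement call rather than a statistical fact.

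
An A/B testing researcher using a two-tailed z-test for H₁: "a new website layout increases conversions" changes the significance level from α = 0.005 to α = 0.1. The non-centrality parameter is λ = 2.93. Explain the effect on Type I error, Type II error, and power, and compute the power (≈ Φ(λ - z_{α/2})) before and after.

Increasing α from 0.005 to 0.1:
• Type I error rate increases (α is the Type I rate by definition).
• Critical value moves from z_{α/2} = 2.807 to 1.645, so power = Φ(λ - z_{α/2}) goes from Φ(2.93 - 2.807) = 0.549 to Φ(2.93 - 1.645) = 0.901.
• Type II error rate β = 1 - power therefore decreases (0.451 → 0.099).
Appropriate when false negatives are costly — here, discarding a layout that would have improved conversions — lost revenue.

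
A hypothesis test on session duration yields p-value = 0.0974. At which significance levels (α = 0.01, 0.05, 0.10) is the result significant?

p = 0.0974. Significant at: α = 0.1.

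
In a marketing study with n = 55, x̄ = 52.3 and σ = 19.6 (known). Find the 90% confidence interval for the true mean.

CI = x̄ ± z*(σ/√n) = 52.3 ± 1.645(19.6/√55) = 52.3 ± 4.35 = (47.95, 56.65)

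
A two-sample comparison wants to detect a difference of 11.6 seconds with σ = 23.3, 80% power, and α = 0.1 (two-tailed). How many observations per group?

n per group = 2(z_α/2 + z_β)²σ²/d² = 2×(1.645 + 0.84)²×23.3²/11.6² = 49.8 → n = 50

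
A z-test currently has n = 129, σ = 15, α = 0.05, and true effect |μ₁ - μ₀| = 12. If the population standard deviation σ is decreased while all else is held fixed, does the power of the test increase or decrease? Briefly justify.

Power increases: a smaller σ shrinks the standard error σ/√n, moving the sampling distribution under H₁ further from the critical value.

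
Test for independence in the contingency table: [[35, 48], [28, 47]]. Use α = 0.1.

χ² = 0.384. df = 1, critical = 2.706. Fail to reject H₀. No evidence of dependence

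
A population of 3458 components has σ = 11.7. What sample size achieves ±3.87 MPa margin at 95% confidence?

Without FPC: n₀ = (1.96×11.7/3.87)² = 35.113. With FPC: n = n₀N/(n₀+N-1) = 34.8 → n = 35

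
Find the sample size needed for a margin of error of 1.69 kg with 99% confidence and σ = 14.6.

n = (z*σ/E)² = (2.576×14.6/1.69)² = 495.2 → n = 496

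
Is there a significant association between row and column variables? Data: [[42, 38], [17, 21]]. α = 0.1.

χ² = 0.621. df = 1, critical = 2.706. Fail to reject H₀. No evidence of dependence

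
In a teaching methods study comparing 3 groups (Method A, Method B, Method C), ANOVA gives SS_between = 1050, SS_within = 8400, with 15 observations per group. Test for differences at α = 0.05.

df_between = 2, df_within = 42. F = MS_between/MS_within = 525.0/200.0 = 2.625. F_crit ≈ 3.22. Fail to reject H₀.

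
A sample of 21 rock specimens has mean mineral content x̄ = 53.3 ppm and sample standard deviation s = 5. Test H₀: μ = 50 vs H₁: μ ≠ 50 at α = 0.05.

t = (x̄ - μ₀)/(s/√n) = (53.3 - 50)/(5/√21) = 3.024. df = 20, critical t = ±2.086. Reject H₀.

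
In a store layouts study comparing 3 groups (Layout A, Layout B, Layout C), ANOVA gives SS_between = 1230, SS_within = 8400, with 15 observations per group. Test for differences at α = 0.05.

df_between = 2, df_within = 42. F = MS_between/MS_within = 615.0/200.0 = 3.075. F_crit ≈ 3.22. Fail to reject H₀.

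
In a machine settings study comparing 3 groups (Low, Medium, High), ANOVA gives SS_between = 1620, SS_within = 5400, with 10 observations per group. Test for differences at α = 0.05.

df_between = 2, df_within = 27. F = MS_between/MS_within = 810.0/200.0 = 4.05. F_crit ≈ 3.354. Reject H₀. At least one mean differs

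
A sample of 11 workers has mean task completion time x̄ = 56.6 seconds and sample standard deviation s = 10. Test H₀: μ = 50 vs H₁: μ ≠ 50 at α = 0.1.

t = (x̄ - μ₀)/(s/√n) = (56.6 - 50)/(10/√11) = 2.189. df = 10, critical t = ±1.812. Reject H₀.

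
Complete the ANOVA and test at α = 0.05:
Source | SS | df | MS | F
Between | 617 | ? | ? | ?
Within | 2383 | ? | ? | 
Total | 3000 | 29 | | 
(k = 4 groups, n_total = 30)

df_between = 3, df_within = 26. MS_between = 205.67, MS_within = 91.65. F = 2.244, F_crit ≈ 2.975. Fail to reject H₀.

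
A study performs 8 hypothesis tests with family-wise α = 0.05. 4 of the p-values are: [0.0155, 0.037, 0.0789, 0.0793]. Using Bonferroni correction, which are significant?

Bonferroni α = 0.05/8 = 0.00625. None of the given p-values are significant.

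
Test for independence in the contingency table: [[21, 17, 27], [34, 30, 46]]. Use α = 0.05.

χ² = 0.045. df = 2, critical = 5.991. Fail to reject H₀. No evidence of dependence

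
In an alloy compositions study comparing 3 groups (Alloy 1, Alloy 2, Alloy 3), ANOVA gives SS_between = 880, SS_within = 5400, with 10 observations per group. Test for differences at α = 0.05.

df_between = 2, df_within = 27. F = MS_between/MS_within = 440.0/200.0 = 2.2. F_crit ≈ 3.354. Fail to reject H₀.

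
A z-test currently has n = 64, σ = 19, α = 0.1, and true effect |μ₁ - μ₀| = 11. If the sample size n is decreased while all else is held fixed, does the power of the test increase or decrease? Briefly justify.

Power decreases: a smaller n inflates the standard error σ/√n, pulling the sampling distribution under H₁ back toward the critical value.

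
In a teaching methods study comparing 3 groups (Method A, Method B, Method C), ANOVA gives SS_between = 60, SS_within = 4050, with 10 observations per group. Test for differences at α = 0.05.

df_between = 2, df_within = 27. F = MS_between/MS_within = 30.0/150.0 = 0.2. F_crit ≈ 3.354. Fail to reject H₀.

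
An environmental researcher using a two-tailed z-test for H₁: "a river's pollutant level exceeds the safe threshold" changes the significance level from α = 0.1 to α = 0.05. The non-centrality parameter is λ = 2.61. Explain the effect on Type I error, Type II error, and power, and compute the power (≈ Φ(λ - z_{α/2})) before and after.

Decreasing α from 0.1 to 0.05:
• Type I error rate decreases (α is the Type I rate by definition).
• Critical value moves from z_{α/2} = 1.645 to 1.96, so power = Φ(λ - z_{α/2}) goes from Φ(2.61 - 1.645) = 0.833 to Φ(2.61 - 1.96) = 0.742.
• Type II error rate β = 1 - power therefore increases (0.167 → 0.258).
Appropriate when false positives are costly — here, shutting down a compliant factory unnecessarily.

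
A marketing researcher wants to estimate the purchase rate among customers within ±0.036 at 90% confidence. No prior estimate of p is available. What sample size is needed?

Conservative approach: use p = 0.5 (maximizes p(1-p) = 0.25). n = z²(0.25)/E² = 1.645²×0.25/0.036² = 522.0 → n = 522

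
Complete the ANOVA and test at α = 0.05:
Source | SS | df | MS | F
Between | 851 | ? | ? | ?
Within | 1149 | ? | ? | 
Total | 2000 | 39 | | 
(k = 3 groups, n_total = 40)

df_between = 2, df_within = 37. MS_between = 425.5, MS_within = 31.05. F = 13.702, F_crit ≈ 3.252. Reject H₀.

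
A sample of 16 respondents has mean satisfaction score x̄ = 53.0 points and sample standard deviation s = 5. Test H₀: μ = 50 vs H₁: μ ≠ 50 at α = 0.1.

t = (x̄ - μ₀)/(s/√n) = (53.0 - 50)/(5/√16) = 2.4. df = 15, critical t = ±1.753. Reject H₀.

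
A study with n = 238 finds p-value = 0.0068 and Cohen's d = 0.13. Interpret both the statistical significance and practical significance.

Statistically significant (p = 0.0068 < 0.05). Cohen's d = 0.13 indicates a very small effect size. Both statistical and practical significance should be considered.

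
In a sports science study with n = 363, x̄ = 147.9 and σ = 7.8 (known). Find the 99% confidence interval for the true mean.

CI = x̄ ± z*(σ/√n) = 147.9 ± 2.576(7.8/√363) = 147.9 ± 1.05 = (146.85, 148.95)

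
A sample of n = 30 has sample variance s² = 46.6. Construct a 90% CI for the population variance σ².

df = 29. χ²_{0.05} = 42.557, χ²_{0.95} = 17.708. CI for σ² = ((n-1)s²/χ²_{α/2}, (n-1)s²/χ²_{1-α/2}) = (29·46.6/42.557, 29·46.6/17.708) = (31.76, 76.32)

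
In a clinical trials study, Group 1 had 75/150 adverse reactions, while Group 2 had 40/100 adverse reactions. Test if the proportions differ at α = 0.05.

p̂₁ = 0.5, p̂₂ = 0.4, pooled p̂ = 0.46. z = 1.554. Critical: ±1.96. Fail to reject H₀.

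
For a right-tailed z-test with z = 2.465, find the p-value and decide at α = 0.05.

p = P(Z > 2.465) = 1 - Φ(2.465) ≈ 0.0069. Since p < 0.05, reject H₀ (significant) at α = 0.05.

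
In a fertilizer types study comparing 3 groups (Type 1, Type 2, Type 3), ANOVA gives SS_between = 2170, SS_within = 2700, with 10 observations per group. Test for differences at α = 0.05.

df_between = 2, df_within = 27. F = MS_between/MS_within = 1085.0/100.0 = 10.85. F_crit ≈ 3.354. Reject H₀. At least one mean differs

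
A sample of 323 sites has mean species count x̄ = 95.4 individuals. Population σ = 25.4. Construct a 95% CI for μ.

CI = x̄ ± z*(σ/√n) = 95.4 ± 1.96(25.4/√323) = 95.4 ± 2.77 = (92.63, 98.17)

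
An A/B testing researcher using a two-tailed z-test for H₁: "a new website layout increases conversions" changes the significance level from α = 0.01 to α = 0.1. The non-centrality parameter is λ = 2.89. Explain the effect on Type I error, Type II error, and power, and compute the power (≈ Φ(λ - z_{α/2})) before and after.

Increasing α from 0.01 to 0.1:
• Type I error rate increases (α is the Type I rate by definition).
• Critical value moves from z_{α/2} = 2.576 to 1.645, so power = Φ(λ - z_{α/2}) goes from Φ(2.89 - 2.576) = 0.623 to Φ(2.89 - 1.645) = 0.893.
• Type II error rate β = 1 - power therefore decreases (0.377 → 0.107).
Appropriate when false negatives are costly — here, discarding a layout that would have improved conversions — lost revenue.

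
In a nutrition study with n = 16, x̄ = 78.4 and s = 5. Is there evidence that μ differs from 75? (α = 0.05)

t = (x̄ - μ₀)/(s/√n) = (78.4 - 75)/(5/√16) = 2.72. df = 15, critical t = ±2.131. Reject H₀.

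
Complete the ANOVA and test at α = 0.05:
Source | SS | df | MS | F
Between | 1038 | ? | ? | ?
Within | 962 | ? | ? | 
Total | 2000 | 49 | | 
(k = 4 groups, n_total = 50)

df_between = 3, df_within = 46. MS_between = 346.0, MS_within = 20.91. F = 16.545, F_crit ≈ 2.807. Reject H₀.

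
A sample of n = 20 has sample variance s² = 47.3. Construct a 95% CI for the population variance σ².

df = 19. χ²_{0.025} = 32.852, χ²_{0.975} = 8.907. CI for σ² = ((n-1)s²/χ²_{α/2}, (n-1)s²/χ²_{1-α/2}) = (19·47.3/32.852, 19·47.3/8.907) = (27.36, 100.9)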